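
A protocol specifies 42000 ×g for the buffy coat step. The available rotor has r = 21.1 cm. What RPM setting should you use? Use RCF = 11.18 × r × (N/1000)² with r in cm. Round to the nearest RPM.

RCF = 11.18 × r × (N/1000)²
42,000 = 11.18 × 21.1 × (N/1000)²
(N/1000)² = 42,000 / 235.898 = 178.0431
N = 1000 × √178.0431 ≈ 13,343.3

13343 RPM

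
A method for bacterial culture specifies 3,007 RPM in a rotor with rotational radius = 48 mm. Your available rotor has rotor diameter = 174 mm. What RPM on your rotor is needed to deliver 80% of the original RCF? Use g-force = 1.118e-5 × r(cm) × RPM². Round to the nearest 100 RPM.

Original rotor: r = 48 mm = 4.8 cm
RCF_original = 1.118 × 10⁻⁵ × 4.8 × (3007)² = 1.118 × 10⁻⁵ × 4.8 × 9,042,049 ≈ 485.2 × g
Target RCF = 0.8 × 485.2 ≈ 388.2 × g
Your rotor: r = 174 mm / 2 = 87 mm = 8.7 cm
388.2 = 1.118 × 10⁻⁵ × 8.7 × N²
N² = 388.2 / (9.7266 × 10⁻⁵) = 3,991,117
N ≈ √3,991,117 ≈ 1,997.8

2000 RPM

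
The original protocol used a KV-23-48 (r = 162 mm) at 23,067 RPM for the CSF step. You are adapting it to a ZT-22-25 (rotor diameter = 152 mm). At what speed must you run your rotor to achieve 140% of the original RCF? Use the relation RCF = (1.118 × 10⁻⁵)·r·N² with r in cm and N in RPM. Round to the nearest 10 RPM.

≈ 39850 RPM

Original rotor: r = 162 mm = 16.2 cm
RCF = 1.118 × 10⁻⁵ × r × N²
RCF_original = 1.118 × 10⁻⁵ × 16.2 × (23067)² = 1.118 × 10⁻⁵ × 16.2 × 532,086,489 ≈ 96,369.4 × g
Target RCF = 1.4 × 96,369.4 ≈ 134,917.2 × g
Your rotor: r = 152 mm / 2 = 76 mm = 7.6 cm
134,917.2 = 1.118 × 10⁻⁵ × 7.6 × N²
N² = 134,917.2 / (8.4968 × 10⁻⁵) = 1,587,858,959
N ≈ √1,587,858,959 ≈ 39,847.9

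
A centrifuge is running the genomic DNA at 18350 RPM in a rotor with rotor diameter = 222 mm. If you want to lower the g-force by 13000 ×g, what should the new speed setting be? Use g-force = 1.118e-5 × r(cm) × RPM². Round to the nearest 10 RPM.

N₂ ≈ 15230 RPM

r = 222 mm / 2 = 111 mm = 11.1 cm
Current RCF = 1.118 × 10⁻⁵ × 11.1 × (18350)² = 1.118 × 10⁻⁵ × 11.1 × 336,722,500 ≈ 41,786.6 × g
Target RCF = 41,786.6 − 13,000 = 28,786.6 × g
N² = 28,786.6 / (12.4098 × 10⁻⁵) = 231,966,672
N ≈ √231,966,672 ≈ 15,230.5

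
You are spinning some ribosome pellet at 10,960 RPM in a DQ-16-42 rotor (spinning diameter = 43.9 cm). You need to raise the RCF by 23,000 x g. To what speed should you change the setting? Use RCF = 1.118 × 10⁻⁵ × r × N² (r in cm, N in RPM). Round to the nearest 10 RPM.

14620 RPM

r = 43.9 / 2 = 21.95 cm
Current RCF = 1.118 × 10⁻⁵ × 21.95 × (10960)² = 1.118 × 10⁻⁵ × 21.95 × 120,121,600 ≈ 29,478 × g
Target RCF = 29,478 + 23,000 = 52,478 × g
N² = 52,478 / (24.5401 × 10⁻⁵) = 213,845,909
N ≈ √213,845,909 ≈ 14,623.5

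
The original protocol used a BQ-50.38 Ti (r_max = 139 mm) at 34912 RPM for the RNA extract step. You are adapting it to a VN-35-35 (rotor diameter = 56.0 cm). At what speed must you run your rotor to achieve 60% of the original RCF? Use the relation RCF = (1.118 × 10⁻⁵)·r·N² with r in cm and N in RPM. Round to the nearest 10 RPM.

≈ 19050 RPM

Original rotor: r = 139 mm = 13.9 cm
RCF_original = 1.118 × 10⁻⁵ × 13.9 × (34912)² = 1.118 × 10⁻⁵ × 13.9 × 1,218,847,744 ≈ 189,411.4 × g
Target RCF = 0.6 × 189,411.4 ≈ 113,646.8 × g
Your rotor: r = 56.0 / 2 = 28 cm
113,646.8 = 1.118 × 10⁻⁵ × 28 × N²
N² = 113,646.8 / (31.304 × 10⁻⁵) = 363,042,423
N ≈ √363,042,423 ≈ 19,053.7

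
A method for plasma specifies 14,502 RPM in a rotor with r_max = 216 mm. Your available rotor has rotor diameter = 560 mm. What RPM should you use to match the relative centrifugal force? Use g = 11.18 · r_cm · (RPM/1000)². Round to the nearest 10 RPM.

12740 RPM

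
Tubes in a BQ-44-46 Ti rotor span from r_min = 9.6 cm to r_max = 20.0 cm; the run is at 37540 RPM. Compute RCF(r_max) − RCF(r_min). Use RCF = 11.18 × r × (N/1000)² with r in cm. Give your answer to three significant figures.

≈ 164000 ×g

RCF_max = 11.18 × 20 × (37.54)² = 11.18 × 20 × 1,409.2516 ≈ 315,108.7 × g
RCF_min = 11.18 × 9.6 × (37.54)² = 11.18 × 9.6 × 1,409.2516 ≈ 151,252.2 × g
ΔRCF = 315,108.7 − 151,252.2 = 163,856.5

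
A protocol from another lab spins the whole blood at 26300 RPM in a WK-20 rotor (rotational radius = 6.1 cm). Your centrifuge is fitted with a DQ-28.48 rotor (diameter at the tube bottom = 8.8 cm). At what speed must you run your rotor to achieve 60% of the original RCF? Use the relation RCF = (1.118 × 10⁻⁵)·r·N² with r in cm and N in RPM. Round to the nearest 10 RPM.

RCF_original = 1.118 × 10⁻⁵ × 6.1 × (26300)² = 1.118 × 10⁻⁵ × 6.1 × 691,690,000 ≈ 47,171.9 × g
Target RCF = 0.6 × 47,171.9 ≈ 28,303.1 × g
Your rotor: r = 8.8 / 2 = 4.4 cm
28,303.1 = 1.118 × 10⁻⁵ × 4.4 × N²
N² = 28,303.1 / (4.9192 × 10⁻⁵) = 575,359,815
N ≈ √575,359,815 ≈ 23,986.7

23990 RPM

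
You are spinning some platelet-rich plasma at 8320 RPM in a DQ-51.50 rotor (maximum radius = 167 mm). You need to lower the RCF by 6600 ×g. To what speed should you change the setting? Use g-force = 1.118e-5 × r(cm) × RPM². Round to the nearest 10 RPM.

r = 167 mm = 16.7 cm
Current RCF = 1.118 × 10⁻⁵ × 16.7 × (8320)² = 1.118 × 10⁻⁵ × 16.7 × 69,222,400 ≈ 12,924.2 × g
Target RCF = 12,924.2 − 6,600 = 6,324.2 × g
N² = 6,324.2 / (18.6706 × 10⁻⁵) = 33,872,505
N ≈ √33,872,505 ≈ 5,820.0

5820 RPM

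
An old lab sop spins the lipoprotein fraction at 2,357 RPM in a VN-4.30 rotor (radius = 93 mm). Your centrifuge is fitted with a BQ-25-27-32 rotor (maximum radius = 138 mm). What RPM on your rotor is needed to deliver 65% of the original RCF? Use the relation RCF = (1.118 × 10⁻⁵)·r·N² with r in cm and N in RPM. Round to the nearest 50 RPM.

Original rotor: r = 93 mm = 9.3 cm
RCF_original = 1.118 × 10⁻⁵ × 9.3 × (2357)² = 1.118 × 10⁻⁵ × 9.3 × 5,555,449 ≈ 577.6 × g
Target RCF = 0.65 × 577.6 ≈ 375.4 × g
Your rotor: r = 138 mm = 13.8 cm
375.4 = 1.118 × 10⁻⁵ × 13.8 × N²
N² = 375.4 / (15.4284 × 10⁻⁵) = 2,433,175
N ≈ √2,433,175 ≈ 1,559.9

≈ 1550 RPM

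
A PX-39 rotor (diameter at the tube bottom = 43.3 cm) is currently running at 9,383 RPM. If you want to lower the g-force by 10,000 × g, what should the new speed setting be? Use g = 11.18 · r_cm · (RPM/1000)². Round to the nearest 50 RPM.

r = 43.3 / 2 = 21.65 cm
Current RCF = 11.18 × 21.65 × (9.383)² = 11.18 × 21.65 × 88.040689 ≈ 21,310 × g
Target RCF = 21,310 − 10,000 = 11,310 × g
(N/1000)² = 11,310 / 242.047 = 46.72646
N = 1000 × √46.72646 ≈ 6,835.7

N₂ ≈ 6850 RPM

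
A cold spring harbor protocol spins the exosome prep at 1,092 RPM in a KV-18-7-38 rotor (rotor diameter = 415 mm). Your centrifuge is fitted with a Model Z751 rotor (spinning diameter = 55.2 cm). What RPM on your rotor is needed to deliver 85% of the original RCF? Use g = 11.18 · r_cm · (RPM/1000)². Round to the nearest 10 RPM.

≈ 870 RPM

Original rotor: r = 415 mm / 2 = 207.5 mm = 20.75 cm
RCF_original = 11.18 × 20.75 × (1.092)² = 11.18 × 20.75 × 1.192464 ≈ 276.6 × g
Target RCF = 0.85 × 276.6 ≈ 235.1 × g
Your rotor: r = 55.2 / 2 = 27.6 cm
235.1 = 11.18 × 27.6 × (N/1000)²
(N/1000)² = 235.1 / 308.568 = 0.7619066
N = 1000 × √0.7619066 ≈ 872.9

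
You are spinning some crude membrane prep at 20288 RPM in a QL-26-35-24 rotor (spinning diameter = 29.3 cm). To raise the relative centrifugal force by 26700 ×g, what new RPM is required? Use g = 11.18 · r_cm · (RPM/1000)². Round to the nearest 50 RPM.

N₂ ≈ 23950 RPM

r = 29.3 / 2 = 14.65 cm
Current RCF = 11.18 × 14.65 × (20.288)² = 11.18 × 14.65 × 411.602944 ≈ 67,415.2 × g
Target RCF = 67,415.2 + 26,700 = 94,115.2 × g
(N/1000)² = 94,115.2 / 163.787 = 574.6195
N = 1000 × √574.6195 ≈ 23,971.2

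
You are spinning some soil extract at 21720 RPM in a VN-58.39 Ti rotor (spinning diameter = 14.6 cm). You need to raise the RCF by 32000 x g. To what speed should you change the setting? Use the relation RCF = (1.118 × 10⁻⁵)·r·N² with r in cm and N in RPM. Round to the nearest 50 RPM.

r = 14.6 / 2 = 7.3 cm
Current RCF = 1.118 × 10⁻⁵ × 7.3 × (21720)² = 1.118 × 10⁻⁵ × 7.3 × 471,758,400 ≈ 38,502.1 × g
Target RCF = 38,502.1 + 32,000 = 70,502.1 × g
N² = 70,502.1 / (8.1614 × 10⁻⁵) = 863,848,114
N ≈ √863,848,114 ≈ 29,391.3

N₂ ≈ 29400 RPM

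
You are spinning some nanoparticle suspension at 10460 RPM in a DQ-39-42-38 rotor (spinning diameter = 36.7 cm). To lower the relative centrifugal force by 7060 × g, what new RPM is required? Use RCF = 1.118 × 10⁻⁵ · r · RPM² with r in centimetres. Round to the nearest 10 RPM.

r = 36.7 / 2 = 18.35 cm
Current RCF = 1.118 × 10⁻⁵ × 18.35 × (10460)² = 1.118 × 10⁻⁵ × 18.35 × 109,411,600 ≈ 22,446.1 × g
Target RCF = 22,446.1 − 7,060 = 15,386.1 × g
N² = 15,386.1 / (20.5153 × 10⁻⁵) = 74,998,172
N ≈ √74,998,172 ≈ 8,660.1

N₂ ≈ 8660 RPM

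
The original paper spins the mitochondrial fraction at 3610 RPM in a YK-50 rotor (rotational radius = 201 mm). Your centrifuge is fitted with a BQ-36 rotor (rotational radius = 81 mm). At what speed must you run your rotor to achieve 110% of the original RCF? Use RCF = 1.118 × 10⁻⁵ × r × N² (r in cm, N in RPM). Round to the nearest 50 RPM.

5950 RPM

Original rotor: r = 201 mm = 20.1 cm
RCF = 1.118 × 10⁻⁵ × r × N²
RCF_original = 1.118 × 10⁻⁵ × 20.1 × (3610)² = 1.118 × 10⁻⁵ × 20.1 × 13,032,100 ≈ 2,928.5 × g
Target RCF = 1.1 × 2,928.5 ≈ 3,221.4 × g
Your rotor: r = 81 mm = 8.1 cm
3,221.4 = 1.118 × 10⁻⁵ × 8.1 × N²
N² = 3,221.4 / (9.0558 × 10⁻⁵) = 35,572,782
N ≈ √35,572,782 ≈ 5,964.3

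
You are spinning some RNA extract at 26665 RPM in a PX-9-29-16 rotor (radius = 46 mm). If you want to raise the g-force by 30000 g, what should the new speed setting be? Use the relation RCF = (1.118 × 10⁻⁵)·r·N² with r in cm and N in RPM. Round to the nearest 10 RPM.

35980 RPM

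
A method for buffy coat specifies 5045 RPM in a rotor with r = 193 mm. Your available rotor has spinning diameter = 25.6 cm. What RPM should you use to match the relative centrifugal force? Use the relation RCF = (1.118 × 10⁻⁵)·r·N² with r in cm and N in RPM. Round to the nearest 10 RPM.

6190 RPM

Original rotor: r = 193 mm = 19.3 cm
RCF_original = 1.118 × 10⁻⁵ × 19.3 × (5045)² = 1.118 × 10⁻⁵ × 19.3 × 25,452,025 ≈ 5,491.9 × g
Your rotor: r = 25.6 / 2 = 12.8 cm
5,491.9 = 1.118 × 10⁻⁵ × 12.8 × N²
N² = 5,491.9 / (14.3104 × 10⁻⁵) = 38,376,985
N ≈ √38,376,985 ≈ 6,194.9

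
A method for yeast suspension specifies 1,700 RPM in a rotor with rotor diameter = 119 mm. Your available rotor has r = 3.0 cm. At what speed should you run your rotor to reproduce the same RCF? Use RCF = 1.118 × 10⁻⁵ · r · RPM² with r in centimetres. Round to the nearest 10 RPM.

2390 RPM

Original rotor: r = 119 mm / 2 = 59.5 mm = 5.95 cm
RCF_original = 1.118 × 10⁻⁵ × 5.95 × (1700)² = 1.118 × 10⁻⁵ × 5.95 × 2,890,000 ≈ 192.2 × g
192.2 = 1.118 × 10⁻⁵ × 3 × N²
N² = 192.2 / (3.354 × 10⁻⁵) = 5,730,471
N ≈ √5,730,471 ≈ 2,393.8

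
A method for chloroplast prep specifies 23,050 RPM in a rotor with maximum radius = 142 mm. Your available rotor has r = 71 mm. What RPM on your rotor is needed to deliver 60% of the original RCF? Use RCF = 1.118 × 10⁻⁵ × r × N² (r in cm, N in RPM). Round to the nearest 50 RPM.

Original rotor: r = 142 mm = 14.2 cm
RCF = 1.118 × 10⁻⁵ × r × N²
RCF_original = 1.118 × 10⁻⁵ × 14.2 × (23050)² = 1.118 × 10⁻⁵ × 14.2 × 531,302,500 ≈ 84,347.5 × g
Target RCF = 0.6 × 84,347.5 ≈ 50,608.5 × g
Your rotor: r = 71 mm = 7.1 cm
50,608.5 = 1.118 × 10⁻⁵ × 7.1 × N²
N² = 50,608.5 / (7.9378 × 10⁻⁵) = 637,563,305
N ≈ √637,563,305 ≈ 25,250.0

≈ 25250 RPM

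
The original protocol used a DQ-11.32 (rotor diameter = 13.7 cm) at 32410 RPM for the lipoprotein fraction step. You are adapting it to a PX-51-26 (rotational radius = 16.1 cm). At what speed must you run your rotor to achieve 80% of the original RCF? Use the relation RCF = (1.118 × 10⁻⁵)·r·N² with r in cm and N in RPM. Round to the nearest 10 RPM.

Original rotor: r = 13.7 / 2 = 6.85 cm
RCF_original = 1.118 × 10⁻⁵ × 6.85 × (32410)² = 1.118 × 10⁻⁵ × 6.85 × 1,050,408,100 ≈ 80,443.4 × g
Target RCF = 0.8 × 80,443.4 ≈ 64,354.7 × g
64,354.7 = 1.118 × 10⁻⁵ × 16.1 × N²
N² = 64,354.7 / (17.9998 × 10⁻⁵) = 357,530,084
N ≈ √357,530,084 ≈ 18,908.5

≈ 18910 RPM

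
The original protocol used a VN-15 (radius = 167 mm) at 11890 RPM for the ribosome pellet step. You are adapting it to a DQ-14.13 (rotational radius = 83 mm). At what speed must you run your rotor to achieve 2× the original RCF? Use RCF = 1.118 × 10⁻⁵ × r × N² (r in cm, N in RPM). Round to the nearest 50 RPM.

≈ 23850 RPM

Original rotor: r = 167 mm = 16.7 cm
RCF_original = 1.118 × 10⁻⁵ × 16.7 × (11890)² = 1.118 × 10⁻⁵ × 16.7 × 141,372,100 ≈ 26,395 × g
Target RCF = 2 × 26,395 ≈ 52,790 × g
Your rotor: r = 83 mm = 8.3 cm
52,790 = 1.118 × 10⁻⁵ × 8.3 × N²
N² = 52,790 / (9.2794 × 10⁻⁵) = 568,894,541
N ≈ √568,894,541 ≈ 23,851.5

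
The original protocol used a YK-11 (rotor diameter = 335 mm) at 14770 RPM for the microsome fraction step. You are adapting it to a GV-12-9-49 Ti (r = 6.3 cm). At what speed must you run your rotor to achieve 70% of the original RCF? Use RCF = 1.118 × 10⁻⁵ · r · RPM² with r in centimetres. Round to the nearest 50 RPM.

20150 RPM

Original rotor: r = 335 mm / 2 = 167.5 mm = 16.75 cm
RCF_original = 1.118 × 10⁻⁵ × 16.75 × (14770)² = 1.118 × 10⁻⁵ × 16.75 × 218,152,900 ≈ 40,852.4 × g
Target RCF = 0.7 × 40,852.4 ≈ 28,596.7 × g
28,596.7 = 1.118 × 10⁻⁵ × 6.3 × N²
N² = 28,596.7 / (7.0434 × 10⁻⁵) = 406,007,042
N ≈ √406,007,042 ≈ 20,149.6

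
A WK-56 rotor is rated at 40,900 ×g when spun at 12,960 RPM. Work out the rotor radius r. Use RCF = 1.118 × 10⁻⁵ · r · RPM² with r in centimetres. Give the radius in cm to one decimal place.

40900 = 1.118 × 10⁻⁵ × r × (12960)²
r = 40900 / (1.118 × 10⁻⁵ × 167,961,600) = 40900 / 1877.811 ≈ 21.781 cm

r ≈ 21.8 cm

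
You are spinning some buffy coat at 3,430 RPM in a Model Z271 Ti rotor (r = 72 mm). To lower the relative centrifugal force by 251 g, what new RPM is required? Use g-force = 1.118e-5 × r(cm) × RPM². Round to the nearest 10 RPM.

≈ 2940 RPM

r = 72 mm = 7.2 cm
Current RCF = 1.118 × 10⁻⁵ × 7.2 × (3430)² = 1.118 × 10⁻⁵ × 7.2 × 11,764,900 ≈ 947 × g
Target RCF = 947 − 251 = 696 × g
N² = 696 / (8.0496 × 10⁻⁵) = 8,646,392
N ≈ √8,646,392 ≈ 2,940.5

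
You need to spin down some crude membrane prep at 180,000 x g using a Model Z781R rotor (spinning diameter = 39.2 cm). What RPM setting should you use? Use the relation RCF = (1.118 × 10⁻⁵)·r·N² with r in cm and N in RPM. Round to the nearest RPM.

28661 RPM

r = 39.2 / 2 = 19.6 cm
RCF = 1.118 × 10⁻⁵ × r × N²
180,000 = 1.118 × 10⁻⁵ × 19.6 × N²
N² = 180,000 / (21.9128 × 10⁻⁵) = 821,437,699
N ≈ √821,437,699 ≈ 28,660.7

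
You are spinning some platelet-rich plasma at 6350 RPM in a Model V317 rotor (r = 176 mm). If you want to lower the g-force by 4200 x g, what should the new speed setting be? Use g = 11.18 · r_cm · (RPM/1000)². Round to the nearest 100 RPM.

≈ 4400 RPM

r = 176 mm = 17.6 cm
Current RCF = 11.18 × 17.6 × (6.35)² = 11.18 × 17.6 × 40.3225 ≈ 7,934.2 × g
Target RCF = 7,934.2 − 4,200 = 3,734.2 × g
(N/1000)² = 3,734.2 / 196.768 = 18.97768
N = 1000 × √18.97768 ≈ 4,356.3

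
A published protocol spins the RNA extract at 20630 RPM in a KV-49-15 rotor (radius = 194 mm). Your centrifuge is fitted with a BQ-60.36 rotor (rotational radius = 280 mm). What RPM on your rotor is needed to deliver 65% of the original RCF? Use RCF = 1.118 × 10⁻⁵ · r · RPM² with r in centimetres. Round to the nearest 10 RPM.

13840 RPM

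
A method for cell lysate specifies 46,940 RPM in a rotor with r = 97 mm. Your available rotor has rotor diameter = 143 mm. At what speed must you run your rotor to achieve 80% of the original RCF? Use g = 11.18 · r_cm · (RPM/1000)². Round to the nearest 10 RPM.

48900 RPM

Original rotor: r = 97 mm = 9.7 cm
RCF = 11.18 × r × (N/1000)²
RCF_original = 11.18 × 9.7 × (46.94)² = 11.18 × 9.7 × 2,203.3636 ≈ 238,946 × g
Target RCF = 0.8 × 238,946 ≈ 191,156.8 × g
Your rotor: r = 143 mm / 2 = 71.5 mm = 7.15 cm
191,156.8 = 11.18 × 7.15 × (N/1000)²
(N/1000)² = 191,156.8 / 79.937 = 2391.343
N = 1000 × √2391.343 ≈ 48,901.4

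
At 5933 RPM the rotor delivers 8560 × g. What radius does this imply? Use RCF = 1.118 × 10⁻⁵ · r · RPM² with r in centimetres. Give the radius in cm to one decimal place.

r ≈ 21.8 cm

8560 = 1.118 × 10⁻⁵ × r × (5933)²
r = 8560 / (1.118 × 10⁻⁵ × 35,200,489) = 8560 / 393.5415 ≈ 21.751 cm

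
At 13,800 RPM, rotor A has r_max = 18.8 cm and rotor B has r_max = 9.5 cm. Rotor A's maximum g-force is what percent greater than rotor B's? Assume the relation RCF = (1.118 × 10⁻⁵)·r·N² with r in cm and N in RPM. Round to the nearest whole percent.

At equal RPM, RCF scales linearly with r: ratio = 18.8 / 9.5 = 1.9789.
So rotor A delivers 97.9% more g-force.

98%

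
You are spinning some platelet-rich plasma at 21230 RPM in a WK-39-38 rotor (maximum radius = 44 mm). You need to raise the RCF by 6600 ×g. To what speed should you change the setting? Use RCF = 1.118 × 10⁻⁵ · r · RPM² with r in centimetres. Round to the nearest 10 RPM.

24180 RPM

r = 44 mm = 4.4 cm
Current RCF = 1.118 × 10⁻⁵ × 4.4 × (21230)² = 1.118 × 10⁻⁵ × 4.4 × 450,712,900 ≈ 22,171.5 × g
Target RCF = 22,171.5 + 6,600 = 28,771.5 × g
N² = 28,771.5 / (4.9192 × 10⁻⁵) = 584,881,688
N ≈ √584,881,688 ≈ 24,184.3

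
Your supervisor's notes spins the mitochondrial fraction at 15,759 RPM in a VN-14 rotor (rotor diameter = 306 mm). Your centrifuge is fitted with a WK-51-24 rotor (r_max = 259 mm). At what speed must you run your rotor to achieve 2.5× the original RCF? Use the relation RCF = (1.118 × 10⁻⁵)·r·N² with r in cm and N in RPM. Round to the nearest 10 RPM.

19150 RPM

Original rotor: r = 306 mm / 2 = 153 mm = 15.3 cm
RCF_original = 1.118 × 10⁻⁵ × 15.3 × (15759)² = 1.118 × 10⁻⁵ × 15.3 × 248,346,081 ≈ 42,480.6 × g
Target RCF = 2.5 × 42,480.6 ≈ 106,201.5 × g
Your rotor: r = 259 mm = 25.9 cm
106,201.5 = 1.118 × 10⁻⁵ × 25.9 × N²
N² = 106,201.5 / (28.9562 × 10⁻⁵) = 366,766,012
N ≈ √366,766,012 ≈ 19,151.1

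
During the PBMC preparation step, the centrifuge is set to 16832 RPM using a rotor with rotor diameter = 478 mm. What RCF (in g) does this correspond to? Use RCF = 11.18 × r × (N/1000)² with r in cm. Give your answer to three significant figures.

≈ 75700 g

r = 478 mm / 2 = 239 mm = 23.9 cm
RCF = 11.18 × r × (N/1000)²
RCF = 11.18 × 23.9 × (16.832)² = 11.18 × 23.9 × 283.316224 ≈ 75,702.7 × g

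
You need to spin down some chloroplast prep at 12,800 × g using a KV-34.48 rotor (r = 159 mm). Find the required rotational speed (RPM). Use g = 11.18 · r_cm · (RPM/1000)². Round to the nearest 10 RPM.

8490 RPM

r = 159 mm = 15.9 cm
RCF = 11.18 × r × (N/1000)²
12,800 = 11.18 × 15.9 × (N/1000)²
(N/1000)² = 12,800 / 177.762 = 72.00639
N = 1000 × √72.00639 ≈ 8,485.7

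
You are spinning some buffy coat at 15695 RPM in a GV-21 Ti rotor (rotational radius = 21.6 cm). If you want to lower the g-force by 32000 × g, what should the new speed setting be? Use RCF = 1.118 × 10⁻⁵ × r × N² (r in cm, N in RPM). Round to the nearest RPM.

≈ 10669 RPM

Current RCF = 1.118 × 10⁻⁵ × 21.6 × (15695)² = 1.118 × 10⁻⁵ × 21.6 × 246,333,025 ≈ 59,486.5 × g
Target RCF = 59,486.5 − 32,000 = 27,486.5 × g
N² = 27,486.5 / (24.1488 × 10⁻⁵) = 113,821,391
N ≈ √113,821,391 ≈ 10,668.7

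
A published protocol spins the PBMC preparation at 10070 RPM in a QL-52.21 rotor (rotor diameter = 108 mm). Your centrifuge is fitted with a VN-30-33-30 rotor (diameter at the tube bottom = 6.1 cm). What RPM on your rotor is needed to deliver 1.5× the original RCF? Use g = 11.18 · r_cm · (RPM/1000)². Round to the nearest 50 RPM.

16400 RPM

Original rotor: r = 108 mm / 2 = 54 mm = 5.4 cm
RCF = 11.18 × r × (N/1000)²
RCF_original = 11.18 × 5.4 × (10.07)² = 11.18 × 5.4 × 101.4049 ≈ 6,122 × g
Target RCF = 1.5 × 6,122 ≈ 9,183 × g
Your rotor: r = 6.1 / 2 = 3.05 cm
9,183 = 11.18 × 3.05 × (N/1000)²
(N/1000)² = 9,183 / 34.099 = 269.3041
N = 1000 × √269.3041 ≈ 16,410.5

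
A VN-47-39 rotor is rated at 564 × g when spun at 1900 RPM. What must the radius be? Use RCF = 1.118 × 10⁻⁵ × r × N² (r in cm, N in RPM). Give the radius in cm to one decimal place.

≈ 14.0 cm

564 = 1.118 × 10⁻⁵ × r × (1900)²
r = 564 / (1.118 × 10⁻⁵ × 3,610,000) = 564 / 40.3598 ≈ 13.974 cm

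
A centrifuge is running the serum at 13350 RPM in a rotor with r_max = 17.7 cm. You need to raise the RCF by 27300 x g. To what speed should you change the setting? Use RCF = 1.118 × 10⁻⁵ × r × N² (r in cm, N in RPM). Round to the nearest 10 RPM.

Current RCF = 1.118 × 10⁻⁵ × 17.7 × (13350)² = 1.118 × 10⁻⁵ × 17.7 × 178,222,500 ≈ 35,267.7 × g
Target RCF = 35,267.7 + 27,300 = 62,567.7 × g
N² = 62,567.7 / (19.7886 × 10⁻⁵) = 316,180,528
N ≈ √316,180,528 ≈ 17,781.5

≈ 17780 RPM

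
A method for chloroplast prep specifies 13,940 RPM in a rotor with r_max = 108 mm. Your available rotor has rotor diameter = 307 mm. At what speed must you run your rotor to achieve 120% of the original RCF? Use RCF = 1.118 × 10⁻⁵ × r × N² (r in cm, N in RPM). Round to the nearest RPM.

≈ 12809 RPM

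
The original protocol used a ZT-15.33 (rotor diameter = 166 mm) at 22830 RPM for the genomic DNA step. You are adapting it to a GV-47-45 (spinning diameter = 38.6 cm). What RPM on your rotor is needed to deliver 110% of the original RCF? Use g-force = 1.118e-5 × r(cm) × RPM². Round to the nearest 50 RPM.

15700 RPM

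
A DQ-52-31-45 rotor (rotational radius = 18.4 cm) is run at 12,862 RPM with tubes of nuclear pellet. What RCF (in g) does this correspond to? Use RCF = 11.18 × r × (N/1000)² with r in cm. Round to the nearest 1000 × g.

≈ 34000 g

RCF = 11.18 × 18.4 × (12.862)² = 11.18 × 18.4 × 165.431044 ≈ 34,031.2 × g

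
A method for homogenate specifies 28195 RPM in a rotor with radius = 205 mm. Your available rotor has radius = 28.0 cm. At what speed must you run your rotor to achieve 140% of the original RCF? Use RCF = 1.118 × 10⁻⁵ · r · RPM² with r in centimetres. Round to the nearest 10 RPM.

Original rotor: r = 205 mm = 20.5 cm
RCF_original = 1.118 × 10⁻⁵ × 20.5 × (28195)² = 1.118 × 10⁻⁵ × 20.5 × 794,958,025 ≈ 182,196.4 × g
Target RCF = 1.4 × 182,196.4 ≈ 255,075 × g
255,075 = 1.118 × 10⁻⁵ × 28 × N²
N² = 255,075 / (31.304 × 10⁻⁵) = 814,831,970
N ≈ √814,831,970 ≈ 28,545.3

28550 RPM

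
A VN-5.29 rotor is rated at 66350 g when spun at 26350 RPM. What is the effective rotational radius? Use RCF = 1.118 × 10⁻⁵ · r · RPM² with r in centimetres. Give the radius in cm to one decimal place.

≈ 8.5 cm

66350 = 1.118 × 10⁻⁵ × r × (26350)²
r = 66350 / (1.118 × 10⁻⁵ × 694,322,500) = 66350 / 7762.526 ≈ 8.547 cm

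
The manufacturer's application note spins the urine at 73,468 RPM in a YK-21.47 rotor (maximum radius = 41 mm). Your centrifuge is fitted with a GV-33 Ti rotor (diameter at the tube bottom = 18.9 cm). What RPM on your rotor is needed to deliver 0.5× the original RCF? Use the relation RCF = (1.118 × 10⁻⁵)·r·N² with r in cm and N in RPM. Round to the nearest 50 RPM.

Original rotor: r = 41 mm = 4.1 cm
RCF_original = 1.118 × 10⁻⁵ × 4.1 × (73468)² = 1.118 × 10⁻⁵ × 4.1 × 5,397,547,024 ≈ 247,412.8 × g
Target RCF = 0.5 × 247,412.8 ≈ 123,706.4 × g
Your rotor: r = 18.9 / 2 = 9.45 cm
123,706.4 = 1.118 × 10⁻⁵ × 9.45 × N²
N² = 123,706.4 / (10.5651 × 10⁻⁵) = 1,170,896,631
N ≈ √1,170,896,631 ≈ 34,218.4

34200 RPM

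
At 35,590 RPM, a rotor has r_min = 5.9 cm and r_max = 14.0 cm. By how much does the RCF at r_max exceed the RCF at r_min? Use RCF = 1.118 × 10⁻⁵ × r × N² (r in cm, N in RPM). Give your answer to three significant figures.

ΔRCF = 1.118 × 10⁻⁵ × (r_max − r_min) × N² = 1.118 × 10⁻⁵ × 8.1 × 1,266,648,100 ≈ 114,705.1

ΔRCF ≈ 115000 g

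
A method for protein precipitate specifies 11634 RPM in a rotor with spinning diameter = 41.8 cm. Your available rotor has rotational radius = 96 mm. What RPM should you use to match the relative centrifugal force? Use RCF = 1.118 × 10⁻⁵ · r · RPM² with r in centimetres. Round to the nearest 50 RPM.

Original rotor: r = 41.8 / 2 = 20.9 cm
RCF_original = 1.118 × 10⁻⁵ × 20.9 × (11634)² = 1.118 × 10⁻⁵ × 20.9 × 135,349,956 ≈ 31,626.1 × g
Your rotor: r = 96 mm = 9.6 cm
31,626.1 = 1.118 × 10⁻⁵ × 9.6 × N²
N² = 31,626.1 / (10.7328 × 10⁻⁵) = 294,667,747
N ≈ √294,667,747 ≈ 17,165.9

17150 RPM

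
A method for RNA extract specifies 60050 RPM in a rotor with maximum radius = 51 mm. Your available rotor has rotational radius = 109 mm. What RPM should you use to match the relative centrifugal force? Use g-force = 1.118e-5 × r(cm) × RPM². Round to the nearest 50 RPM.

≈ 41100 RPM

Original rotor: r = 51 mm = 5.1 cm
RCF_original = 1.118 × 10⁻⁵ × 5.1 × (60050)² = 1.118 × 10⁻⁵ × 5.1 × 3,606,002,500 ≈ 205,607.1 × g
Your rotor: r = 109 mm = 10.9 cm
205,607.1 = 1.118 × 10⁻⁵ × 10.9 × N²
N² = 205,607.1 / (12.1862 × 10⁻⁵) = 1,687,212,585
N ≈ √1,687,212,585 ≈ 41,075.7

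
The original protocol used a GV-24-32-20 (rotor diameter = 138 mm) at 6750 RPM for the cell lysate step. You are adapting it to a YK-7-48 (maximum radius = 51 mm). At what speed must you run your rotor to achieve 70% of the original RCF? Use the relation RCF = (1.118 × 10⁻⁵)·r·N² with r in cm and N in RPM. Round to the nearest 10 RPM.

Original rotor: r = 138 mm / 2 = 69 mm = 6.9 cm
RCF_original = 1.118 × 10⁻⁵ × 6.9 × (6750)² = 1.118 × 10⁻⁵ × 6.9 × 45,562,500 ≈ 3,514.8 × g
Target RCF = 0.7 × 3,514.8 ≈ 2,460.4 × g
Your rotor: r = 51 mm = 5.1 cm
2,460.4 = 1.118 × 10⁻⁵ × 5.1 × N²
N² = 2,460.4 / (5.7018 × 10⁻⁵) = 43,151,286
N ≈ √43,151,286 ≈ 6,569.0

≈ 6570 RPM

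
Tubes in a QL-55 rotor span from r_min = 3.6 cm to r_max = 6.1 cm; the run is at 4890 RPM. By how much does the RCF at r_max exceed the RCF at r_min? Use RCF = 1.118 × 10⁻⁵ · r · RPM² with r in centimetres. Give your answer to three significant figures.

ΔRCF = 1.118 × 10⁻⁵ × (r_max − r_min) × N² = 1.118 × 10⁻⁵ × 2.5 × 23,912,100 ≈ 668.3

≈ 668 ×g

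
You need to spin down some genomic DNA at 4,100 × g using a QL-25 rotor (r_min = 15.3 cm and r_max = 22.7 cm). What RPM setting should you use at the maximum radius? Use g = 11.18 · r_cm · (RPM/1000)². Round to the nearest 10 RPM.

Use r_max = 22.7 cm.
RCF = 11.18 × r × (N/1000)²
4,100 = 11.18 × 22.7 × (N/1000)²
(N/1000)² = 4,100 / 253.786 = 16.15534
N = 1000 × √16.15534 ≈ 4,019.4

N ≈ 4020 RPM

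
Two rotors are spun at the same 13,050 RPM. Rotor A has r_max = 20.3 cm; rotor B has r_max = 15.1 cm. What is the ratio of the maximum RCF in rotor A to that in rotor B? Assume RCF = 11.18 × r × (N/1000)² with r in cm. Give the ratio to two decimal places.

1.34

At fixed N, RCF ∝ r, so RCF_A/RCF_B = r_A/r_B = 20.3 / 15.1 = 1.3444.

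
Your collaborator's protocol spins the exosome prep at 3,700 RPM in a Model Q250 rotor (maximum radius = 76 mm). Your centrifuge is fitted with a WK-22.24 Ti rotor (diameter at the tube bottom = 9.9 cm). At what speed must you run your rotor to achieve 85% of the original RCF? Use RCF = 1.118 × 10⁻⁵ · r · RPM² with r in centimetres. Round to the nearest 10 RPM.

4230 RPM

Original rotor: r = 76 mm = 7.6 cm
RCF_original = 1.118 × 10⁻⁵ × 7.6 × (3700)² = 1.118 × 10⁻⁵ × 7.6 × 13,690,000 ≈ 1,163.2 × g
Target RCF = 0.85 × 1,163.2 ≈ 988.7 × g
Your rotor: r = 9.9 / 2 = 4.95 cm
988.7 = 1.118 × 10⁻⁵ × 4.95 × N²
N² = 988.7 / (5.5341 × 10⁻⁵) = 17,865,597
N ≈ √17,865,597 ≈ 4,226.8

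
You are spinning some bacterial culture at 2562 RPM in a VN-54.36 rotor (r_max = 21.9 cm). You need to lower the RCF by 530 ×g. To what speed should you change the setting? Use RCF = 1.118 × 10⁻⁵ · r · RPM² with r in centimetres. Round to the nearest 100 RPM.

2100 RPM

Current RCF = 1.118 × 10⁻⁵ × 21.9 × (2562)² = 1.118 × 10⁻⁵ × 21.9 × 6,563,844 ≈ 1,607.1 × g
Target RCF = 1,607.1 − 530 = 1,077.1 × g
N² = 1,077.1 / (24.4842 × 10⁻⁵) = 4,399,164
N ≈ √4,399,164 ≈ 2,097.4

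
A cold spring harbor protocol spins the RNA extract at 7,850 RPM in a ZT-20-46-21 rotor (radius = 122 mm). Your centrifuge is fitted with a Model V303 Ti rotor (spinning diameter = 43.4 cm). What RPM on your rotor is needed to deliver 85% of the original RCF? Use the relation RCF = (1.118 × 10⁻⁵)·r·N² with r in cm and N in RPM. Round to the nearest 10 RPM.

≈ 5430 RPM

Original rotor: r = 122 mm = 12.2 cm
RCF_original = 1.118 × 10⁻⁵ × 12.2 × (7850)² = 1.118 × 10⁻⁵ × 12.2 × 61,622,500 ≈ 8,405.1 × g
Target RCF = 0.85 × 8,405.1 ≈ 7,144.3 × g
Your rotor: r = 43.4 / 2 = 21.7 cm
7,144.3 = 1.118 × 10⁻⁵ × 21.7 × N²
N² = 7,144.3 / (24.2606 × 10⁻⁵) = 29,448,159
N ≈ √29,448,159 ≈ 5,426.6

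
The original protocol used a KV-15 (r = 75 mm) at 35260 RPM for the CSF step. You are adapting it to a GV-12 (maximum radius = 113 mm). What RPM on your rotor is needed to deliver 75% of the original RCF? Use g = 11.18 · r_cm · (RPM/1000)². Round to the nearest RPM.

Original rotor: r = 75 mm = 7.5 cm
RCF_original = 11.18 × 7.5 × (35.26)² = 11.18 × 7.5 × 1,243.2676 ≈ 104,248 × g
Target RCF = 0.75 × 104,248 ≈ 78,186 × g
Your rotor: r = 113 mm = 11.3 cm
78,186 = 11.18 × 11.3 × (N/1000)²
(N/1000)² = 78,186 / 126.334 = 618.8833
N = 1000 × √618.8833 ≈ 24,877.4

24877 RPM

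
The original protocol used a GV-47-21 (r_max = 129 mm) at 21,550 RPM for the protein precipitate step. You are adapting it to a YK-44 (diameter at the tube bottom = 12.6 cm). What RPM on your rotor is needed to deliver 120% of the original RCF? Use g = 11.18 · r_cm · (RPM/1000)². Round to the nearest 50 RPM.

Original rotor: r = 129 mm = 12.9 cm
RCF = 11.18 × r × (N/1000)²
RCF_original = 11.18 × 12.9 × (21.55)² = 11.18 × 12.9 × 464.4025 ≈ 66,977.1 × g
Target RCF = 1.2 × 66,977.1 ≈ 80,372.5 × g
Your rotor: r = 12.6 / 2 = 6.3 cm
80,372.5 = 11.18 × 6.3 × (N/1000)²
(N/1000)² = 80,372.5 / 70.434 = 1141.104
N = 1000 × √1141.104 ≈ 33,780.2

33800 RPM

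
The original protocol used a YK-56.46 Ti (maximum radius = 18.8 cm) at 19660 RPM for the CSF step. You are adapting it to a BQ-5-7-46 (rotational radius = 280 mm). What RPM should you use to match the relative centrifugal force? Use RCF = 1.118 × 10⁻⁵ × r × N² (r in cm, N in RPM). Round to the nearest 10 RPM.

16110 RPM

RCF_original = 1.118 × 10⁻⁵ × 18.8 × (19660)² = 1.118 × 10⁻⁵ × 18.8 × 386,515,600 ≈ 81,239.4 × g
Your rotor: r = 280 mm = 28.0 cm
81,239.4 = 1.118 × 10⁻⁵ × 28 × N²
N² = 81,239.4 / (31.304 × 10⁻⁵) = 259,517,634
N ≈ √259,517,634 ≈ 16,109.6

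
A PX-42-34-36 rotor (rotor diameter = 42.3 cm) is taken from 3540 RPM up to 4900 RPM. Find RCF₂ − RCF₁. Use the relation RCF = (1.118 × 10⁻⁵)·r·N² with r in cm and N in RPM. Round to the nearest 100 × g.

≈ 2700 g

r = 42.3 / 2 = 21.15 cm
RCF₁ = 1.118 × 10⁻⁵ × 21.15 × (3540)² = 1.118 × 10⁻⁵ × 21.15 × 12,531,600 ≈ 2,963.2 × g
RCF₂ = 1.118 × 10⁻⁵ × 21.15 × (4900)² = 1.118 × 10⁻⁵ × 21.15 × 24,010,000 ≈ 5,677.3 × g
Increase = 5,677.3 − 2,963.2 = 2,714.1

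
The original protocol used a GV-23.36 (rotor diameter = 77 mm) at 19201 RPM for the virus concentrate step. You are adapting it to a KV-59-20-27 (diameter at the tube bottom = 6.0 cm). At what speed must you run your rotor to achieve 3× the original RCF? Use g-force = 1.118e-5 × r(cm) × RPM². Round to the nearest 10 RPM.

Original rotor: r = 77 mm / 2 = 38.5 mm = 3.85 cm
RCF_original = 1.118 × 10⁻⁵ × 3.85 × (19201)² = 1.118 × 10⁻⁵ × 3.85 × 368,678,401 ≈ 15,869 × g
Target RCF = 3 × 15,869 ≈ 47,607 × g
Your rotor: r = 6.0 / 2 = 3 cm
47,607 = 1.118 × 10⁻⁵ × 3 × N²
N² = 47,607 / (3.354 × 10⁻⁵) = 1,419,409,660
N ≈ √1,419,409,660 ≈ 37,675.1

37680 RPM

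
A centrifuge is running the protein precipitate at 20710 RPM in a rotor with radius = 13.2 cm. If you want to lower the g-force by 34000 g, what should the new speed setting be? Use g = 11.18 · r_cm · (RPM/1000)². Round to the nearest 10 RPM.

N₂ ≈ 14090 RPM

Current RCF = 11.18 × 13.2 × (20.71)² = 11.18 × 13.2 × 428.9041 ≈ 63,296 × g
Target RCF = 63,296 − 34,000 = 29,296 × g
(N/1000)² = 29,296 / 147.576 = 198.5147
N = 1000 × √198.5147 ≈ 14,089.5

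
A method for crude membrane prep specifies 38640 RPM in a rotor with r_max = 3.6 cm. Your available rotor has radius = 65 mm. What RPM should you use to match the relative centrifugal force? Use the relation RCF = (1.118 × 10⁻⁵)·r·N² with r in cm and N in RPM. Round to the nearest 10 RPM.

28760 RPM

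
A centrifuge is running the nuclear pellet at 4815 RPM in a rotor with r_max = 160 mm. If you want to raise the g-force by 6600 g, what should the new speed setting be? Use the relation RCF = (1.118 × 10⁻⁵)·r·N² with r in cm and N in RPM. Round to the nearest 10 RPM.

N₂ ≈ 7750 RPM

r = 160 mm = 16.0 cm
Current RCF = 1.118 × 10⁻⁵ × 16 × (4815)² = 1.118 × 10⁻⁵ × 16 × 23,184,225 ≈ 4,147.2 × g
Target RCF = 4,147.2 + 6,600 = 10,747.2 × g
N² = 10,747.2 / (17.888 × 10⁻⁵) = 60,080,501
N ≈ √60,080,501 ≈ 7,751.2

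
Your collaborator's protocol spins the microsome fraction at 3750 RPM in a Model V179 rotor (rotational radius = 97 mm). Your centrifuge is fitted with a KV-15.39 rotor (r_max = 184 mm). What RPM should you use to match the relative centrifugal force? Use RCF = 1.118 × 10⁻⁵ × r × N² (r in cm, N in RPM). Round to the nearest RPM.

Original rotor: r = 97 mm = 9.7 cm
RCF = 1.118 × 10⁻⁵ × r × N²
RCF_original = 1.118 × 10⁻⁵ × 9.7 × (3750)² = 1.118 × 10⁻⁵ × 9.7 × 14,062,500 ≈ 1,525 × g
Your rotor: r = 184 mm = 18.4 cm
1,525 = 1.118 × 10⁻⁵ × 18.4 × N²
N² = 1,525 / (20.5712 × 10⁻⁵) = 7,413,277
N ≈ √7,413,277 ≈ 2,722.7

2723 RPM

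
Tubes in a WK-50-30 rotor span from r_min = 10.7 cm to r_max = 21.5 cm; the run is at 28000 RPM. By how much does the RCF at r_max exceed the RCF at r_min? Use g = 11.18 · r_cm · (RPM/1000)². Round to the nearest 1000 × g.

RCF_max = 11.18 × 21.5 × (28)² = 11.18 × 21.5 × 784 ≈ 188,450.1 × g
RCF_min = 11.18 × 10.7 × (28)² = 11.18 × 10.7 × 784 ≈ 93,786.8 × g
ΔRCF = 188,450.1 − 93,786.8 = 94,663.3

≈ 95000 x g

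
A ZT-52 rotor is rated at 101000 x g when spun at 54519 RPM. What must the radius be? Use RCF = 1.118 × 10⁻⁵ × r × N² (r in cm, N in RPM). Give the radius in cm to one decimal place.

3.0 cm

101000 = 1.118 × 10⁻⁵ × r × (54519)²
r = 101000 / (1.118 × 10⁻⁵ × 2,972,321,361) = 101000 / 33230.55 ≈ 3.039 cm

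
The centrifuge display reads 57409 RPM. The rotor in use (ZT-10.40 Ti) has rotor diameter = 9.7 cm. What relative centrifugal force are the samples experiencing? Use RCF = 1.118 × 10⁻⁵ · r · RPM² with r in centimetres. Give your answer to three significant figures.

r = 9.7 / 2 = 4.85 cm
RCF = 1.118 × 10⁻⁵ × r × N²
RCF = 1.118 × 10⁻⁵ × 4.85 × (57409)² = 1.118 × 10⁻⁵ × 4.85 × 3,295,793,281 ≈ 178,707.8 × g

≈ 179000 × g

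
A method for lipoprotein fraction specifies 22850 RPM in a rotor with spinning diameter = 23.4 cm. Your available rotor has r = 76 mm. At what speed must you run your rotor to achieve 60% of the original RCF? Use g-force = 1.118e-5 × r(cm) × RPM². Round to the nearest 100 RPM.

Original rotor: r = 23.4 / 2 = 11.7 cm
RCF_original = 1.118 × 10⁻⁵ × 11.7 × (22850)² = 1.118 × 10⁻⁵ × 11.7 × 522,122,500 ≈ 68,296.8 × g
Target RCF = 0.6 × 68,296.8 ≈ 40,978.1 × g
Your rotor: r = 76 mm = 7.6 cm
40,978.1 = 1.118 × 10⁻⁵ × 7.6 × N²
N² = 40,978.1 / (8.4968 × 10⁻⁵) = 482,276,857
N ≈ √482,276,857 ≈ 21,960.8

22000 RPM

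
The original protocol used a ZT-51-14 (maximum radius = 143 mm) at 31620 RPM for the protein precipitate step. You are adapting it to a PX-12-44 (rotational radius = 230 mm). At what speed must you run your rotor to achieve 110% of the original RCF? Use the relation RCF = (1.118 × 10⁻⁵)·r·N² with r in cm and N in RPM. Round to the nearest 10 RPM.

Original rotor: r = 143 mm = 14.3 cm
RCF_original = 1.118 × 10⁻⁵ × 14.3 × (31620)² = 1.118 × 10⁻⁵ × 14.3 × 999,824,400 ≈ 159,845.9 × g
Target RCF = 1.1 × 159,845.9 ≈ 175,830.5 × g
Your rotor: r = 230 mm = 23.0 cm
175,830.5 = 1.118 × 10⁻⁵ × 23 × N²
N² = 175,830.5 / (25.714 × 10⁻⁵) = 683,792,875
N ≈ √683,792,875 ≈ 26,149.4

26150 RPM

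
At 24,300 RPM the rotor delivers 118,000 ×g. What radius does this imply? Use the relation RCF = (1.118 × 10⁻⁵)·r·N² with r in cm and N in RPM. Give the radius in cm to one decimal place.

≈ 17.9 cm

RCF = 1.118 × 10⁻⁵ × r × N²
118000 = 1.118 × 10⁻⁵ × r × (24300)²
r = 118000 / (1.118 × 10⁻⁵ × 590,490,000) = 118000 / 6601.678 ≈ 17.874 cm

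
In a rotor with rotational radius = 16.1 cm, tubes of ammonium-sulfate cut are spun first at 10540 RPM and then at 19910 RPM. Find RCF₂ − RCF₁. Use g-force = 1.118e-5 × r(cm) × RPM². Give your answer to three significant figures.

RCF₁ = 1.118 × 10⁻⁵ × 16.1 × (10540)² = 1.118 × 10⁻⁵ × 16.1 × 111,091,600 ≈ 19,996.3 × g
RCF₂ = 1.118 × 10⁻⁵ × 16.1 × (19910)² = 1.118 × 10⁻⁵ × 16.1 × 396,408,100 ≈ 71,352.7 × g
Increase = 71,352.7 − 19,996.3 = 51,356.4

≈ 51400 x g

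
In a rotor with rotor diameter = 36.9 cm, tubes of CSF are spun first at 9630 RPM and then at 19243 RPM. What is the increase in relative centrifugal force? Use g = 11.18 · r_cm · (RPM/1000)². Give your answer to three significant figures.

r = 36.9 / 2 = 18.45 cm
RCF₁ = 11.18 × 18.45 × (9.63)² = 11.18 × 18.45 × 92.7369 ≈ 19,128.9 × g
RCF₂ = 11.18 × 18.45 × (19.243)² = 11.18 × 18.45 × 370.293049 ≈ 76,380.7 × g
Increase = 76,380.7 − 19,128.9 = 57,251.8

≈ 57300 g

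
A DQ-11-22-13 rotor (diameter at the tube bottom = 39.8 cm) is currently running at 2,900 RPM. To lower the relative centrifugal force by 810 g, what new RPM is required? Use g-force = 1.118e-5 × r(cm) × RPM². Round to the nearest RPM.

r = 39.8 / 2 = 19.9 cm
Current RCF = 1.118 × 10⁻⁵ × 19.9 × (2900)² = 1.118 × 10⁻⁵ × 19.9 × 8,410,000 ≈ 1,871.1 × g
Target RCF = 1,871.1 − 810 = 1,061.1 × g
N² = 1,061.1 / (22.2482 × 10⁻⁵) = 4,769,375
N ≈ √4,769,375 ≈ 2,183.9

≈ 2184 RPM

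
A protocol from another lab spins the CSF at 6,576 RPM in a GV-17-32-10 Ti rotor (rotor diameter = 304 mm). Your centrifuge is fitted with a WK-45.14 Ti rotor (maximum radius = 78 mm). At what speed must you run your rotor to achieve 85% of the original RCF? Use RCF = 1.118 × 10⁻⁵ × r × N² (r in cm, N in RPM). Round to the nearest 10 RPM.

≈ 8460 RPM

Original rotor: r = 304 mm / 2 = 152 mm = 15.2 cm
RCF_original = 1.118 × 10⁻⁵ × 15.2 × (6576)² = 1.118 × 10⁻⁵ × 15.2 × 43,243,776 ≈ 7,348.7 × g
Target RCF = 0.85 × 7,348.7 ≈ 6,246.4 × g
Your rotor: r = 78 mm = 7.8 cm
6,246.4 = 1.118 × 10⁻⁵ × 7.8 × N²
N² = 6,246.4 / (8.7204 × 10⁻⁵) = 71,629,742
N ≈ √71,629,742 ≈ 8,463.4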